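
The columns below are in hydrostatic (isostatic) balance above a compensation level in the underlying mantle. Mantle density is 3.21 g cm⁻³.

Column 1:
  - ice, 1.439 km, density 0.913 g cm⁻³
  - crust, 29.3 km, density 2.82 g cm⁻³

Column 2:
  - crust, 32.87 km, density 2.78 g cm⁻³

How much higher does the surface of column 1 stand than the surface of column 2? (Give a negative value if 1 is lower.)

0.186 km

For any compensation level in the mantle, the mantle terms cancel and isostasy reduces to e = (Σt_1 − Σt_2) − (Σ(ρt)_1 − Σ(ρt)_2) / ρ_m.
Σt_1 = 30.739 km; Σt_2 = 32.87 km; Σ(ρt)_1 = 83.939807; Σ(ρt)_2 = 91.3786 (in km·g cm⁻³).
e = (30.739 − 32.87) − (83.939807 − 91.3786) / 3.21 = 0.186 km.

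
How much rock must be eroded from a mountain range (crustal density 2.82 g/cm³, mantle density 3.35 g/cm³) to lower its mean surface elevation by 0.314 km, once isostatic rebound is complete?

Net drop Δ = e − u = e − e ρ_c/ρ_m = e (ρ_m − ρ_c)/ρ_m.
e = Δ ρ_m/(ρ_m − ρ_c) = 0.314 km × 3.35/0.53 = 1.98 km.

1.98 km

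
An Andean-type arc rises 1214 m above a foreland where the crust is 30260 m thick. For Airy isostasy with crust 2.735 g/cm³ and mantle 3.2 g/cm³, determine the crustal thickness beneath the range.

38600 m

Root depth r = h ρ_c / (ρ_m − ρ_c) = 1214 m × 2.735 / 0.465 = 7140 m.
Total thickness = T + h + r = 30260 m + 1214 m + 7140 m = 38600 m.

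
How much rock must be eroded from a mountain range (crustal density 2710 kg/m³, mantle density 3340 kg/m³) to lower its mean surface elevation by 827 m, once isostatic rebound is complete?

4380 m

Net drop Δ = e − u = e − e ρ_c/ρ_m = e (ρ_m − ρ_c)/ρ_m.
e = Δ ρ_m/(ρ_m − ρ_c) = 827 m × 3340/630 = 4380 m.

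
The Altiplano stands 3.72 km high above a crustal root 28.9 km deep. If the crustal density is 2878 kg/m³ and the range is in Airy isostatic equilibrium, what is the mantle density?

Airy balance: ρ_c h = (ρ_m − ρ_c) r → ρ_m = ρ_c (1 + h/r).
ρ_m = 2878 × (1 + 3.72 km/28.9 km) = 3250 kg/m³.

3250 kg/m³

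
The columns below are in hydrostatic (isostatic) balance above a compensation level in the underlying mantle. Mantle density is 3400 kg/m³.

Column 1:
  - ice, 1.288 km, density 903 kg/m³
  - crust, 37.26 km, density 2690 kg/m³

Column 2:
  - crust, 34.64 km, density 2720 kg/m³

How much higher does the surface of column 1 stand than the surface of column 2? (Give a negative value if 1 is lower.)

For any compensation level in the mantle, the mantle terms cancel and isostasy reduces to e = (Σt_1 − Σt_2) − (Σ(ρt)_1 − Σ(ρt)_2) / ρ_m.
Σt_1 = 38.548 km; Σt_2 = 34.64 km; Σ(ρt)_1 = 101392.464; Σ(ρt)_2 = 94220.8 (in km·kg/m³).
e = (38.548 − 34.64) − (101392.464 − 94220.8) / 3400 = 1.8 km.

1.8 km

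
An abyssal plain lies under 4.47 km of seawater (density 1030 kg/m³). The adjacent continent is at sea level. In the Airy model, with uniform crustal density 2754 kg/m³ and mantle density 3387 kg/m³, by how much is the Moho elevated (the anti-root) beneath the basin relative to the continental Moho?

By Archimedes' principle applied to the lithosphere: replacing crust with seawater at the top is compensated by replacing crust with mantle at the base: d (ρ_c − ρ_w) = a (ρ_m − ρ_c).
a = d (ρ_c − ρ_w)/(ρ_m − ρ_c) = 4.47 km × 1724/633 = 12.2 km.

12.2 km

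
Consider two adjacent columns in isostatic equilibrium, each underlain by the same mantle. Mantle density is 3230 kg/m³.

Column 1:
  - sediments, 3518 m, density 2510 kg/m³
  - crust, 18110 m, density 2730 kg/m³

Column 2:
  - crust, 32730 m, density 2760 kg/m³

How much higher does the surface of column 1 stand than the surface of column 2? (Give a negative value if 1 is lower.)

For any compensation level in the mantle, the mantle terms cancel and isostasy reduces to e = (Σt_1 − Σt_2) − (Σ(ρt)_1 − Σ(ρt)_2) / ρ_m.
Σt_1 = 21628 m; Σt_2 = 32730 m; Σ(ρt)_1 = 58270480; Σ(ρt)_2 = 90334800 (in m·kg/m³).
e = (21628 − 32730) − (58270480 − 90334800) / 3230 = −1170 m.

−1170 m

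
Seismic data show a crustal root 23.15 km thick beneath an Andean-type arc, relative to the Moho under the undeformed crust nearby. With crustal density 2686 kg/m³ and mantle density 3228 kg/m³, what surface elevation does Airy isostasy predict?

4.67 km

Equating mass per unit area of the two columns: ρ_c h = (ρ_m − ρ_c) r.
h = r (ρ_m − ρ_c) / ρ_c = 23.15 km × (3228 − 2686) / 2686 = 4.67 km.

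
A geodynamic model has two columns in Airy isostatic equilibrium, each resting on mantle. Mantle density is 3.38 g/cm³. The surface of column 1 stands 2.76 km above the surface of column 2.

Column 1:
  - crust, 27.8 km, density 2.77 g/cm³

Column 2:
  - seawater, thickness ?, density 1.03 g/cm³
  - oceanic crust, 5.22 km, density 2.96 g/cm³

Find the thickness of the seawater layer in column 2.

Take the compensation level at the base of the deeper column (depth z_c below the surface of column 1) and equate Σ ρ_i t_i down to z_c; mantle fills any gap and the z_c terms cancel.
Column 1: 27.8×2.77 + (z_c − 27.8)×3.38
Column 2: 2.76×0 + x×1.03 + 5.22×2.96 + (z_c − 2.76 − 5.22 − x)×3.38
The z_c×3.38 term appears on both sides and cancels. Collect the known terms of each column as K = Σ(ρt)_known − 3.38 × (depth of known layers): K_1 = 77.006 − 3.38×27.8 = −16.958; K_2 = 15.4512 − 3.38×(2.76 + 5.22) = −11.5212.
Balance: K_1 = K_2 − x×(3.38 − 1.03), so x = (K_2 − K_1)/(3.38 − 1.03) = 5.4368/2.35 = 2.31 km.

2.31 km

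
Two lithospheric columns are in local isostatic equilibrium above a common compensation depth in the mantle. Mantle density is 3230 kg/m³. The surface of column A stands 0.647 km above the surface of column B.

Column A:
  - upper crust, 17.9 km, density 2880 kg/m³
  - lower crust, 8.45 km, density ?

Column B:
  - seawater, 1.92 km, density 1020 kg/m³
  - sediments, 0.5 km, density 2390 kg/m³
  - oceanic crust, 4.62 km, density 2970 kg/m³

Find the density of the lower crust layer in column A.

Take the compensation level at the base of the deeper column (depth z_c below the surface of column A) and equate Σ ρ_i t_i down to z_c; mantle fills any gap and the z_c terms cancel.
Column A: 17.9×2880 + 8.45×ρ + (z_c − 26.35)×3230
Column B: 0.647×0 + 1.92×1020 + 0.5×2390 + 4.62×2970 + (z_c − 0.647 − 7.04)×3230
The z_c×3230 term appears on both sides and cancels. Collect the known terms of each column as K = Σ(ρt)_known − 3230 × (depth of known layers): K_A = 51552 − 3230×26.35 = −33558.5; K_B = 16874.8 − 3230×(0.647 + 7.04) = −7954.21.
Balance: K_A + 8.45×ρ = K_B, so ρ = (K_B − K_A)/8.45 = 25604.3/8.45 = 3030 kg/m³.

3030 kg/m³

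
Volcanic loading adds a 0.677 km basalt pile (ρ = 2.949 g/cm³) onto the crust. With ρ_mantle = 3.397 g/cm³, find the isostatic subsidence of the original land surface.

0.588 km

Subaerial loading: s = t ρ_load / ρ_m.
s = 0.677 km × 2.949/3.397 = 0.588 km.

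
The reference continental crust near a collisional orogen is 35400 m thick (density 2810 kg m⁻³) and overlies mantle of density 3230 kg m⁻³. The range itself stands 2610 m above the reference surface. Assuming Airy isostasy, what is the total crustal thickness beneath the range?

Root depth r = h ρ_c / (ρ_m − ρ_c) = 2610 m × 2810 / 420 = 17460 m.
Total thickness = T + h + r = 35400 m + 2610 m + 17460 m = 55500 m.

55500 m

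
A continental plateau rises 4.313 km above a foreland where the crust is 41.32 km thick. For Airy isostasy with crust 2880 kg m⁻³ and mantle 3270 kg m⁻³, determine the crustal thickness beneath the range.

77.5 km

Root depth r = h ρ_c / (ρ_m − ρ_c) = 4.313 km × 2880 / 390 = 31.85 km.
Total thickness = T + h + r = 41.32 km + 4.313 km + 31.85 km = 77.5 km.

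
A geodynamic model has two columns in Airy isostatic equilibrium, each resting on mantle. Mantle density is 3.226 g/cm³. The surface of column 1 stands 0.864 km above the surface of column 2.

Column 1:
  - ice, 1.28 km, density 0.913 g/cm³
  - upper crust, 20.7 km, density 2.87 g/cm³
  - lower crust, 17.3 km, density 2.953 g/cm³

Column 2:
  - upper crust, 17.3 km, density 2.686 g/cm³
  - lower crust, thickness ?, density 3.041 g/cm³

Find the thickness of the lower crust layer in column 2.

Take the compensation level at the base of the deeper column (depth z_c below the surface of column 1) and equate Σ ρ_i t_i down to z_c; mantle fills any gap and the z_c terms cancel.
Column 1: 1.28×0.913 + 20.7×2.87 + 17.3×2.953 + (z_c − 39.28)×3.226
Column 2: 0.864×0 + 17.3×2.686 + x×3.041 + (z_c − 0.864 − 17.3 − x)×3.226
The z_c×3.226 term appears on both sides and cancels. Collect the known terms of each column as K = Σ(ρt)_known − 3.226 × (depth of known layers): K_1 = 111.66454 − 3.226×39.28 = −15.05274; K_2 = 46.4678 − 3.226×(0.864 + 17.3) = −12.129264.
Balance: K_1 = K_2 − x×(3.226 − 3.041), so x = (K_2 − K_1)/(3.226 − 3.041) = 2.92348/0.185 = 15.8 km.

15.8 km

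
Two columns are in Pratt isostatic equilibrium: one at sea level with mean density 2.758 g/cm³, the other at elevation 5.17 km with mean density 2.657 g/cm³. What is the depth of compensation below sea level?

ρ_ref D = ρ (D + h) → D (ρ_ref − ρ) = ρ h.
D = ρ h/(ρ_ref − ρ) = 2.657 × 5.17 km/(2.758 − 2.657) = 136 km.

136 km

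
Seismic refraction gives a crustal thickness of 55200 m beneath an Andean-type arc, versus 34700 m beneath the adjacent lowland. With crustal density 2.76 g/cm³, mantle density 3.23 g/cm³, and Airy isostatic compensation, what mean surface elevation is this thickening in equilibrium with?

Excess crust Δ = 55200 m − 34700 m = 20500 m, split between elevation h and root r with h + r = Δ.
Airy balance ρ_c h = (ρ_m − ρ_c) r gives r = h ρ_c/(ρ_m − ρ_c), so h (1 + ρ_c/(ρ_m − ρ_c)) = Δ, i.e. h = Δ (ρ_m − ρ_c)/ρ_m.
h = 20500 m × 0.47/3.23 = 2980 m.

2980 m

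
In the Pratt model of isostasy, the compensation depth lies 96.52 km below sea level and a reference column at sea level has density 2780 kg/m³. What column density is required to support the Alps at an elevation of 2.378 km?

Pratt balance: ρ_ref D = ρ (D + h).
ρ = ρ_ref D/(D + h) = 2780 × 96.52 km/(96.52 km + 2.378 km) = 2710 kg/m³.

2710 kg/m³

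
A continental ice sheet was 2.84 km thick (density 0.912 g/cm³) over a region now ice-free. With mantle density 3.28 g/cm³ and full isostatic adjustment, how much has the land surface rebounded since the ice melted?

0.79 km

Removing the load lets mantle flow back in; uplift u satisfies ρ_ice t = ρ_m u.
u = t ρ_ice/ρ_m = 2.84 km × 0.912/3.28 = 0.79 km.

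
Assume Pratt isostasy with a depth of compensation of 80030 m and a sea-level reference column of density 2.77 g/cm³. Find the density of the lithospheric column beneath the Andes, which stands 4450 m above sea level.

Pratt balance: ρ_ref D = ρ (D + h).
ρ = ρ_ref D/(D + h) = 2.77 × 80030 m/(80030 m + 4450 m) = 2.62 g/cm³.

2.62 g/cm³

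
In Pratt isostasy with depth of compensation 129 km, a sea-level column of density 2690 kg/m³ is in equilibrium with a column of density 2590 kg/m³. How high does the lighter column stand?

4.98 km

ρ_ref D = ρ (D + h) → h = D (ρ_ref − ρ)/ρ.
h = 129 km × (2690 − 2590)/2590 = 4.98 km.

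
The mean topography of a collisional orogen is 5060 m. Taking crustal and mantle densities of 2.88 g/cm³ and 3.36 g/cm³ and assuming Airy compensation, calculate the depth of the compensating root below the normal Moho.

Equating mass per unit area of the two columns: the weight of the topography is balanced by the buoyancy of the root, ρ_c h = (ρ_m − ρ_c) r.
r = h · ρ_c / (ρ_m − ρ_c) = 5060 m × 2.88 / (3.36 − 2.88) = 30400 m.

30400 m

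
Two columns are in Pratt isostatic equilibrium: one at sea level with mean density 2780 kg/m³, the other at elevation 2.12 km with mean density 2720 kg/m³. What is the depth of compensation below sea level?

ρ_ref D = ρ (D + h) → D (ρ_ref − ρ) = ρ h.
D = ρ h/(ρ_ref − ρ) = 2720 × 2.12 km/(2780 − 2720) = 96.1 km.

96.1 km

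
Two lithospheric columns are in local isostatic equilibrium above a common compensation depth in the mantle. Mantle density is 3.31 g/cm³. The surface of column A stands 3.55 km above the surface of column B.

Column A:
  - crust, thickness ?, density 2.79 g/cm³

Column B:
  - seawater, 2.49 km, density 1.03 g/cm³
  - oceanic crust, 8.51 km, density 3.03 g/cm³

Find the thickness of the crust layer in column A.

Take the compensation level at the base of the deeper column (depth z_c below the surface of column A) and equate Σ ρ_i t_i down to z_c; mantle fills any gap and the z_c terms cancel.
Column A: x×2.79 + (z_c − 0 − x)×3.31
Column B: 3.55×0 + 2.49×1.03 + 8.51×3.03 + (z_c − 3.55 − 11)×3.31
The z_c×3.31 term appears on both sides and cancels. Collect the known terms of each column as K = Σ(ρt)_known − 3.31 × (depth of known layers): K_A = 0 − 3.31×0 = 0; K_B = 28.35 − 3.31×(3.55 + 11) = −19.8105.
Balance: K_A − x×(3.31 − 2.79) = K_B, so x = (K_A − K_B)/(3.31 − 2.79) = 19.8105/0.52 = 38.1 km.

38.1 km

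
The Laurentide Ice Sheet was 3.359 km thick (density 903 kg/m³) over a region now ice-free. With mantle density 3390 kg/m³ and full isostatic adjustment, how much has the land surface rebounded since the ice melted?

0.895 km

Removing the load lets mantle flow back in; uplift u satisfies ρ_ice t = ρ_m u.
u = t ρ_ice/ρ_m = 3.359 km × 903/3390 = 0.895 km.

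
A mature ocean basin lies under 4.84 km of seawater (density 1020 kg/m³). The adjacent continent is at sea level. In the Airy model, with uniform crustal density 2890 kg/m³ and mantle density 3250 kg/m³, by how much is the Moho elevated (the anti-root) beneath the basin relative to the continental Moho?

25.1 km

In Airy isostatic equilibrium: replacing crust with seawater at the top is compensated by replacing crust with mantle at the base: d (ρ_c − ρ_w) = a (ρ_m − ρ_c).
a = d (ρ_c − ρ_w)/(ρ_m − ρ_c) = 4.84 km × 1870/360 = 25.1 km.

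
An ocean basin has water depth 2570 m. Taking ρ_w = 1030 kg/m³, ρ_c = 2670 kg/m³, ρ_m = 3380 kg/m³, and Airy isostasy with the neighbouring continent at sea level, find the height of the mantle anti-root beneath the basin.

5940 m

By Archimedes' principle applied to the lithosphere: replacing crust with seawater at the top is compensated by replacing crust with mantle at the base: d (ρ_c − ρ_w) = a (ρ_m − ρ_c).
a = d (ρ_c − ρ_w)/(ρ_m − ρ_c) = 2570 m × 1640/710 = 5940 m.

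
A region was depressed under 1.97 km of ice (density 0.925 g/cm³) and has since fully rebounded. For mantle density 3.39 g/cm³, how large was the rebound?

Removing the load lets mantle flow back in; uplift u satisfies ρ_ice t = ρ_m u.
u = t ρ_ice/ρ_m = 1.97 km × 0.925/3.39 = 0.538 km.

0.538 km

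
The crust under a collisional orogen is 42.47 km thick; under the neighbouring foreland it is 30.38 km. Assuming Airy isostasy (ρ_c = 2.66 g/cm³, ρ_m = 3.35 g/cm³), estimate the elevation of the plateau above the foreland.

Excess crust Δ = 42.47 km − 30.38 km = 12.09 km, split between elevation h and root r with h + r = Δ.
Airy balance ρ_c h = (ρ_m − ρ_c) r gives r = h ρ_c/(ρ_m − ρ_c), so h (1 + ρ_c/(ρ_m − ρ_c)) = Δ, i.e. h = Δ (ρ_m − ρ_c)/ρ_m.
h = 12.09 km × 0.69/3.35 = 2.49 km.

2.49 km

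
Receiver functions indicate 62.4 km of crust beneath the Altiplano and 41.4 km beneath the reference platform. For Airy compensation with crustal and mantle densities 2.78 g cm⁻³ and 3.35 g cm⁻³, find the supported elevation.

3.57 km

Excess crust Δ = 62.4 km − 41.4 km = 21 km, split between elevation h and root r with h + r = Δ.
Airy balance ρ_c h = (ρ_m − ρ_c) r gives r = h ρ_c/(ρ_m − ρ_c), so h (1 + ρ_c/(ρ_m − ρ_c)) = Δ, i.e. h = Δ (ρ_m − ρ_c)/ρ_m.
h = 21 km × 0.57/3.35 = 3.57 km.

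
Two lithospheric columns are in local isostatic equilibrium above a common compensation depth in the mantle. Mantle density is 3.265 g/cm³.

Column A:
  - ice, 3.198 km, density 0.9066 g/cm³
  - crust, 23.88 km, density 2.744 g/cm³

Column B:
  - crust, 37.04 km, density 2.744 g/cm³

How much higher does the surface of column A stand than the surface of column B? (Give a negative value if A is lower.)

For any compensation level in the mantle, the mantle terms cancel and isostasy reduces to e = (Σt_A − Σt_B) − (Σ(ρt)_A − Σ(ρt)_B) / ρ_m.
Σt_A = 27.078 km; Σt_B = 37.04 km; Σ(ρt)_A = 68.4260268; Σ(ρt)_B = 101.63776 (in km·g/cm³).
e = (27.078 − 37.04) − (68.4260268 − 101.63776) / 3.265 = 0.21 km.

0.21 km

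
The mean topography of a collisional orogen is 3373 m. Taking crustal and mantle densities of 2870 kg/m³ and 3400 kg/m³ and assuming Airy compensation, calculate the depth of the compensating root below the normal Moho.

18300 m

For local isostatic compensation: the weight of the topography is balanced by the buoyancy of the root, ρ_c h = (ρ_m − ρ_c) r.
r = h · ρ_c / (ρ_m − ρ_c) = 3373 m × 2870 / (3400 − 2870) = 18300 m.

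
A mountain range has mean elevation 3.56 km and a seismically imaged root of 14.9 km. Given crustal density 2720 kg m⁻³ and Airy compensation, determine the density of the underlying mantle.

3370 kg m⁻³

Airy balance: ρ_c h = (ρ_m − ρ_c) r → ρ_m = ρ_c (1 + h/r).
ρ_m = 2720 × (1 + 3.56 km/14.9 km) = 3370 kg m⁻³.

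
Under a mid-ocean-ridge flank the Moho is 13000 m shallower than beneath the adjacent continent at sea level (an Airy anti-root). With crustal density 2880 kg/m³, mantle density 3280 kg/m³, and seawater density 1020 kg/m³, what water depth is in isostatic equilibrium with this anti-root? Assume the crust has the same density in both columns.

Replacing a thickness d of crust by seawater at the top must be balanced by replacing crust with mantle at the base: d (ρ_c − ρ_w) = a (ρ_m − ρ_c).
d = a (ρ_m − ρ_c)/(ρ_c − ρ_w) = 13000 m × 400/1860 = 2800 m.

2800 m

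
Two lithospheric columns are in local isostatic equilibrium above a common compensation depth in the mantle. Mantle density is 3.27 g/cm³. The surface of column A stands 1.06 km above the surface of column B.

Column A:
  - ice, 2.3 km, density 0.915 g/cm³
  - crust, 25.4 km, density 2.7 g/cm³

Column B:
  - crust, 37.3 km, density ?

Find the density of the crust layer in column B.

2.83 g/cm³

Take the compensation level at the base of the deeper column (depth z_c below the surface of column A) and equate Σ ρ_i t_i down to z_c; mantle fills any gap and the z_c terms cancel.
Column A: 2.3×0.915 + 25.4×2.7 + (z_c − 27.7)×3.27
Column B: 1.06×0 + 37.3×ρ + (z_c − 1.06 − 37.3)×3.27
The z_c×3.27 term appears on both sides and cancels. Collect the known terms of each column as K = Σ(ρt)_known − 3.27 × (depth of known layers): K_A = 70.6845 − 3.27×27.7 = −19.8945; K_B = 0 − 3.27×(1.06 + 37.3) = −125.4372.
Balance: K_A = K_B + 37.3×ρ, so ρ = (K_A − K_B)/37.3 = 105.543/37.3 = 2.83 g/cm³.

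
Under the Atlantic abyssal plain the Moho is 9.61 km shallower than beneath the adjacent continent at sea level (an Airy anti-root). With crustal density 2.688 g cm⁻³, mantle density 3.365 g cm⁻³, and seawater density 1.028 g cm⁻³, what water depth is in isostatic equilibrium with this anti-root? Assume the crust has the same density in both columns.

Replacing a thickness d of crust by seawater at the top must be balanced by replacing crust with mantle at the base: d (ρ_c − ρ_w) = a (ρ_m − ρ_c).
d = a (ρ_m − ρ_c)/(ρ_c − ρ_w) = 9.61 km × 0.677/1.66 = 3.92 km.

3.92 km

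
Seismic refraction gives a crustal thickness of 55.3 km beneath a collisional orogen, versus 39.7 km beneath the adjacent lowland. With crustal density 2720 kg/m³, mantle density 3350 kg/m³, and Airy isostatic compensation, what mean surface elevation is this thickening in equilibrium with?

Excess crust Δ = 55.3 km − 39.7 km = 15.6 km, split between elevation h and root r with h + r = Δ.
Airy balance ρ_c h = (ρ_m − ρ_c) r gives r = h ρ_c/(ρ_m − ρ_c), so h (1 + ρ_c/(ρ_m − ρ_c)) = Δ, i.e. h = Δ (ρ_m − ρ_c)/ρ_m.
h = 15.6 km × 630/3350 = 2.93 km.

2.93 km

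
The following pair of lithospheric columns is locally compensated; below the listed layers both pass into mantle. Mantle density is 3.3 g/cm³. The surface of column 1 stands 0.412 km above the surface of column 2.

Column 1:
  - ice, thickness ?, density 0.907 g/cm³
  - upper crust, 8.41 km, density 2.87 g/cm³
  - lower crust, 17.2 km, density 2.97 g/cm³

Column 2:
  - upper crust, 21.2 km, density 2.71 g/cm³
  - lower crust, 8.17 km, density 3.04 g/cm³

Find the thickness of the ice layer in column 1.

Take the compensation level at the base of the deeper column (depth z_c below the surface of column 1) and equate Σ ρ_i t_i down to z_c; mantle fills any gap and the z_c terms cancel.
Column 1: x×0.907 + 8.41×2.87 + 17.2×2.97 + (z_c − 25.61 − x)×3.3
Column 2: 0.412×0 + 21.2×2.71 + 8.17×3.04 + (z_c − 0.412 − 29.37)×3.3
The z_c×3.3 term appears on both sides and cancels. Collect the known terms of each column as K = Σ(ρt)_known − 3.3 × (depth of known layers): K_1 = 75.2207 − 3.3×25.61 = −9.2923; K_2 = 82.2888 − 3.3×(0.412 + 29.37) = −15.9918.
Balance: K_1 − x×(3.3 − 0.907) = K_2, so x = (K_1 − K_2)/(3.3 − 0.907) = 6.6995/2.393 = 2.8 km.

2.8 km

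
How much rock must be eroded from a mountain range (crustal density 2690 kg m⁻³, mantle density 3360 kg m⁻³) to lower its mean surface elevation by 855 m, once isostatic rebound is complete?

Net drop Δ = e − u = e − e ρ_c/ρ_m = e (ρ_m − ρ_c)/ρ_m.
e = Δ ρ_m/(ρ_m − ρ_c) = 855 m × 3360/670 = 4290 m.

4290 m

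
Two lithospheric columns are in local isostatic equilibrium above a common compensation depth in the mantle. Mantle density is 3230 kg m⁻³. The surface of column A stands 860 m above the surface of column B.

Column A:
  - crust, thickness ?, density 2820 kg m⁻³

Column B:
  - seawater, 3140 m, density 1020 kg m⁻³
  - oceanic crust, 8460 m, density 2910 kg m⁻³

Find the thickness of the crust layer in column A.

Take the compensation level at the base of the deeper column (depth z_c below the surface of column A) and equate Σ ρ_i t_i down to z_c; mantle fills any gap and the z_c terms cancel.
Column A: x×2820 + (z_c − 0 − x)×3230
Column B: 860×0 + 3140×1020 + 8460×2910 + (z_c − 860 − 11600)×3230
The z_c×3230 term appears on both sides and cancels. Collect the known terms of each column as K = Σ(ρt)_known − 3230 × (depth of known layers): K_A = 0 − 3230×0 = 0; K_B = 27821400 − 3230×(860 + 11600) = −12424400.
Balance: K_A − x×(3230 − 2820) = K_B, so x = (K_A − K_B)/(3230 − 2820) = 12424400/410 = 30300 m.

30300 m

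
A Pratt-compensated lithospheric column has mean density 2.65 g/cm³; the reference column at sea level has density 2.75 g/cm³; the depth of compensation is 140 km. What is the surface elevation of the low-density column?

ρ_ref D = ρ (D + h) → h = D (ρ_ref − ρ)/ρ.
h = 140 km × (2.75 − 2.65)/2.65 = 5.28 km.

5.28 km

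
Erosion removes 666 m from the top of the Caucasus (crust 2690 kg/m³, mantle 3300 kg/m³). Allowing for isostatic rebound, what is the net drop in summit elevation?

123 m

Rebound u = e ρ_c/ρ_m = 666 m × 2690/3300 = 542.9 m.
Net surface drop = e − u = 666 m − 542.9 m = e (ρ_m − ρ_c)/ρ_m = 123 m.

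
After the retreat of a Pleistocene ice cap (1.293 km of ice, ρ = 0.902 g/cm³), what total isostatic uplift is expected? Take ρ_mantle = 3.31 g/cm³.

0.352 km

Removing the load lets mantle flow back in; uplift u satisfies ρ_ice t = ρ_m u.
u = t ρ_ice/ρ_m = 1.293 km × 0.902/3.31 = 0.352 km.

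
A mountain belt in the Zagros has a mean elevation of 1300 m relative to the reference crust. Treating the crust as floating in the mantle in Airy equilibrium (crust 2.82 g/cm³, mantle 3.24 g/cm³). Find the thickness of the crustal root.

For local isostatic compensation: the weight of the topography is balanced by the buoyancy of the root, ρ_c h = (ρ_m − ρ_c) r.
r = h · ρ_c / (ρ_m − ρ_c) = 1300 m × 2.82 / (3.24 − 2.82) = 8730 m.

8730 m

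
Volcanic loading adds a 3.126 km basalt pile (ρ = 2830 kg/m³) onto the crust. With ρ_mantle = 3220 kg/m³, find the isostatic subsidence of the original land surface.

Subaerial loading: s = t ρ_load / ρ_m.
s = 3.126 km × 2830/3220 = 2.75 km.

2.75 km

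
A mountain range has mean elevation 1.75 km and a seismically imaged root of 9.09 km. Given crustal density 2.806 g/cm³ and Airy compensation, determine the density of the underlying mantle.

Airy balance: ρ_c h = (ρ_m − ρ_c) r → ρ_m = ρ_c (1 + h/r).
ρ_m = 2.806 × (1 + 1.75 km/9.09 km) = 3.35 g/cm³.

3.35 g/cm³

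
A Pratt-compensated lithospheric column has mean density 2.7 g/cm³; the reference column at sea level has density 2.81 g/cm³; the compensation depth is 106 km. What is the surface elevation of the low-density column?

4.32 km

ρ_ref D = ρ (D + h) → h = D (ρ_ref − ρ)/ρ.
h = 106 km × (2.81 − 2.7)/2.7 = 4.32 km.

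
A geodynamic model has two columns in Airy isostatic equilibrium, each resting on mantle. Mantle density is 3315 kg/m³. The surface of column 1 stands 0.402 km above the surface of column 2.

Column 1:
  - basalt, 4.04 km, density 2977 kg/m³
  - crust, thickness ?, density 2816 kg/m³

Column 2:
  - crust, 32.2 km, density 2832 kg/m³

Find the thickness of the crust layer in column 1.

Take the compensation level at the base of the deeper column (depth z_c below the surface of column 1) and equate Σ ρ_i t_i down to z_c; mantle fills any gap and the z_c terms cancel.
Column 1: 4.04×2977 + x×2816 + (z_c − 4.04 − x)×3315
Column 2: 0.402×0 + 32.2×2832 + (z_c − 0.402 − 32.2)×3315
The z_c×3315 term appears on both sides and cancels. Collect the known terms of each column as K = Σ(ρt)_known − 3315 × (depth of known layers): K_1 = 12027.08 − 3315×4.04 = −1365.52; K_2 = 91190.4 − 3315×(0.402 + 32.2) = −16885.23.
Balance: K_1 − x×(3315 − 2816) = K_2, so x = (K_1 − K_2)/(3315 − 2816) = 15519.7/499 = 31.1 km.

31.1 km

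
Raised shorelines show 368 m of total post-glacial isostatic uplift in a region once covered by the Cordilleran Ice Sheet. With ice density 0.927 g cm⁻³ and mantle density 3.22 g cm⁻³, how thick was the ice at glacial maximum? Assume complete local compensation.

1280 m

u = t ρ_ice/ρ_m → t = u ρ_m/ρ_ice = 368 m × 3.22/0.927 = 1280 m.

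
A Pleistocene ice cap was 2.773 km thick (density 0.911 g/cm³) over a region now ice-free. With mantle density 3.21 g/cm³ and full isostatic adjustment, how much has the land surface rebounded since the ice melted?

Removing the load lets mantle flow back in; uplift u satisfies ρ_ice t = ρ_m u.
u = t ρ_ice/ρ_m = 2.773 km × 0.911/3.21 = 0.787 km.

0.787 km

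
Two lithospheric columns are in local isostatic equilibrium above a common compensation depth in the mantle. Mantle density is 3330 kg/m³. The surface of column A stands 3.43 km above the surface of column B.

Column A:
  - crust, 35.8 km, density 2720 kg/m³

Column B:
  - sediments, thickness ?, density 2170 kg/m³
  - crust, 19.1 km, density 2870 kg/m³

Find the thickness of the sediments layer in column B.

1.41 km

Take the compensation level at the base of the deeper column (depth z_c below the surface of column A) and equate Σ ρ_i t_i down to z_c; mantle fills any gap and the z_c terms cancel.
Column A: 35.8×2720 + (z_c − 35.8)×3330
Column B: 3.43×0 + x×2170 + 19.1×2870 + (z_c − 3.43 − 19.1 − x)×3330
The z_c×3330 term appears on both sides and cancels. Collect the known terms of each column as K = Σ(ρt)_known − 3330 × (depth of known layers): K_A = 97376 − 3330×35.8 = −21838; K_B = 54817 − 3330×(3.43 + 19.1) = −20207.9.
Balance: K_A = K_B − x×(3330 − 2170), so x = (K_B − K_A)/(3330 − 2170) = 1630.1/1160 = 1.41 km.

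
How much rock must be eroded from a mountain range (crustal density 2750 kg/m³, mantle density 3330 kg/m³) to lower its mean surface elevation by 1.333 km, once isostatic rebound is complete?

Net drop Δ = e − u = e − e ρ_c/ρ_m = e (ρ_m − ρ_c)/ρ_m.
e = Δ ρ_m/(ρ_m − ρ_c) = 1.333 km × 3330/580 = 7.65 km.

7.65 km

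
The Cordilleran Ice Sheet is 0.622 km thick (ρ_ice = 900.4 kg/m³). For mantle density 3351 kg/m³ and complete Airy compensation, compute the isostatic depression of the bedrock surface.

0.167 km

In Airy isostatic equilibrium: the ice load ρ_ice t is balanced by mantle displaced below, ρ_m s.
s = t ρ_ice / ρ_m = 0.622 km × 900.4/3351 = 0.167 km.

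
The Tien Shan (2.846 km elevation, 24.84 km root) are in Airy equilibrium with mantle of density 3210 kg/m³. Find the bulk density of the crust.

2880 kg/m³

ρ_c h = (ρ_m − ρ_c) r → ρ_c (h + r) = ρ_m r → ρ_c = ρ_m r / (h + r).
ρ_c = 3210 × 24.84 km / (2.846 km + 24.84 km) = 2880 kg/m³.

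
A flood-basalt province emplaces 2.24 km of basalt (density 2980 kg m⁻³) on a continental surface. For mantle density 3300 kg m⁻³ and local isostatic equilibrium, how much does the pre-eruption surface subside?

2.02 km

Subaerial loading: s = t ρ_load / ρ_m.
s = 2.24 km × 2980/3300 = 2.02 km.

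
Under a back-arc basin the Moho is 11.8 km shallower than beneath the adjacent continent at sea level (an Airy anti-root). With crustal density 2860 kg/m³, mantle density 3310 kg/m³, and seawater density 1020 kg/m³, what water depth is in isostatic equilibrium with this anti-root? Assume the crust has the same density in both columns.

Replacing a thickness d of crust by seawater at the top must be balanced by replacing crust with mantle at the base: d (ρ_c − ρ_w) = a (ρ_m − ρ_c).
d = a (ρ_m − ρ_c)/(ρ_c − ρ_w) = 11.8 km × 450/1840 = 2.89 km.

2.89 km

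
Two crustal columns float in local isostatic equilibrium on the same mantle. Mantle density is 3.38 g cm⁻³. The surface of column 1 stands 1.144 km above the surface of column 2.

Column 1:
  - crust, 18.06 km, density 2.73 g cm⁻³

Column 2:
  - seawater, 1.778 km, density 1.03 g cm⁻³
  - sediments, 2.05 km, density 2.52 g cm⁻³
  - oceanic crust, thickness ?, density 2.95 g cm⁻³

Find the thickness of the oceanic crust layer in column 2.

4.49 km

Take the compensation level at the base of the deeper column (depth z_c below the surface of column 1) and equate Σ ρ_i t_i down to z_c; mantle fills any gap and the z_c terms cancel.
Column 1: 18.06×2.73 + (z_c − 18.06)×3.38
Column 2: 1.144×0 + 1.778×1.03 + 2.05×2.52 + x×2.95 + (z_c − 1.144 − 3.828 − x)×3.38
The z_c×3.38 term appears on both sides and cancels. Collect the known terms of each column as K = Σ(ρt)_known − 3.38 × (depth of known layers): K_1 = 49.3038 − 3.38×18.06 = −11.739; K_2 = 6.99734 − 3.38×(1.144 + 3.828) = −9.80802.
Balance: K_1 = K_2 − x×(3.38 − 2.95), so x = (K_2 − K_1)/(3.38 − 2.95) = 1.93098/0.43 = 4.49 km.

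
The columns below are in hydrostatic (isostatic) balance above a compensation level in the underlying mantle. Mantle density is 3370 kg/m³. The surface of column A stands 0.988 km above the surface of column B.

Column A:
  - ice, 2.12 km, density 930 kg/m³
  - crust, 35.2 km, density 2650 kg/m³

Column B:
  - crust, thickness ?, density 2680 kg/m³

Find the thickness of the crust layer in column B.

Take the compensation level at the base of the deeper column (depth z_c below the surface of column A) and equate Σ ρ_i t_i down to z_c; mantle fills any gap and the z_c terms cancel.
Column A: 2.12×930 + 35.2×2650 + (z_c − 37.32)×3370
Column B: 0.988×0 + x×2680 + (z_c − 0.988 − 0 − x)×3370
The z_c×3370 term appears on both sides and cancels. Collect the known terms of each column as K = Σ(ρt)_known − 3370 × (depth of known layers): K_A = 95251.6 − 3370×37.32 = −30516.8; K_B = 0 − 3370×(0.988 + 0) = −3329.56.
Balance: K_A = K_B − x×(3370 − 2680), so x = (K_B − K_A)/(3370 − 2680) = 27187.2/690 = 39.4 km.

39.4 km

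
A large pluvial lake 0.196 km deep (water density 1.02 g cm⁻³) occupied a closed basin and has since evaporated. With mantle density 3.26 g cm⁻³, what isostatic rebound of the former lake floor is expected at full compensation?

u = d ρ_w/ρ_m = 0.196 km × 1.02/3.26 = 0.0613 km.

0.0613 km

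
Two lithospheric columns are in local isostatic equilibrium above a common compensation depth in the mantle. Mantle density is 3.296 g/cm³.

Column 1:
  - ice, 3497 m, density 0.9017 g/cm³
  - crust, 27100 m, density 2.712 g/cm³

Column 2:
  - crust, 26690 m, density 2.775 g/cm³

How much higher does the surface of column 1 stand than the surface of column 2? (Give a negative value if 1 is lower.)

3120 m

For any compensation level in the mantle, the mantle terms cancel and isostasy reduces to e = (Σt_1 − Σt_2) − (Σ(ρt)_1 − Σ(ρt)_2) / ρ_m.
Σt_1 = 30597 m; Σt_2 = 26690 m; Σ(ρt)_1 = 76648.4449; Σ(ρt)_2 = 74064.75 (in m·g/cm³).
e = (30597 − 26690) − (76648.4449 − 74064.75) / 3.296 = 3120 m.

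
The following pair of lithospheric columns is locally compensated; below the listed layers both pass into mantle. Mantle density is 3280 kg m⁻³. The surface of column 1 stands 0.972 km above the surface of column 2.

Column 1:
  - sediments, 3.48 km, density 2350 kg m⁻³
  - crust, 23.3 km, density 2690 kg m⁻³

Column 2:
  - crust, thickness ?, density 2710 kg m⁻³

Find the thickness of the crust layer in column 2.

24.2 km

Take the compensation level at the base of the deeper column (depth z_c below the surface of column 1) and equate Σ ρ_i t_i down to z_c; mantle fills any gap and the z_c terms cancel.
Column 1: 3.48×2350 + 23.3×2690 + (z_c − 26.78)×3280
Column 2: 0.972×0 + x×2710 + (z_c − 0.972 − 0 − x)×3280
The z_c×3280 term appears on both sides and cancels. Collect the known terms of each column as K = Σ(ρt)_known − 3280 × (depth of known layers): K_1 = 70855 − 3280×26.78 = −16983.4; K_2 = 0 − 3280×(0.972 + 0) = −3188.16.
Balance: K_1 = K_2 − x×(3280 − 2710), so x = (K_2 − K_1)/(3280 − 2710) = 13795.2/570 = 24.2 km.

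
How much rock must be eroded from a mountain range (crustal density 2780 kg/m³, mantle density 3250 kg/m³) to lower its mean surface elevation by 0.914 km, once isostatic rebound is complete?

Net drop Δ = e − u = e − e ρ_c/ρ_m = e (ρ_m − ρ_c)/ρ_m.
e = Δ ρ_m/(ρ_m − ρ_c) = 0.914 km × 3250/470 = 6.32 km.

6.32 km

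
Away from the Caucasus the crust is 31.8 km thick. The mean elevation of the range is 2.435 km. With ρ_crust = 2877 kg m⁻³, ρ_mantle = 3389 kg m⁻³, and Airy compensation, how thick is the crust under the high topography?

47.9 km

Root depth r = h ρ_c / (ρ_m − ρ_c) = 2.435 km × 2877 / 512 = 13.68 km.
Total thickness = T + h + r = 31.8 km + 2.435 km + 13.68 km = 47.9 km.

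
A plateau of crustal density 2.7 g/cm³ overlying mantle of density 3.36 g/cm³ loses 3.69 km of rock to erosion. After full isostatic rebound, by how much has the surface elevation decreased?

Rebound u = e ρ_c/ρ_m = 3.69 km × 2.7/3.36 = 2.965 km.
Net surface drop = e − u = 3.69 km − 2.965 km = e (ρ_m − ρ_c)/ρ_m = 0.725 km.

0.725 km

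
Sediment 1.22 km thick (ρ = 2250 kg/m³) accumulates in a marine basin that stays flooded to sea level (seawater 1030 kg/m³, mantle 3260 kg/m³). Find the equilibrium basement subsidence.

Submarine loading: the sediment displaces seawater, and the subsidence is in turn flooded, so s (ρ_m − ρ_w) = t (ρ_sed − ρ_w).
s = 1.22 km × (2250 − 1030) / (3260 − 1030) = 0.667 km.

0.667 km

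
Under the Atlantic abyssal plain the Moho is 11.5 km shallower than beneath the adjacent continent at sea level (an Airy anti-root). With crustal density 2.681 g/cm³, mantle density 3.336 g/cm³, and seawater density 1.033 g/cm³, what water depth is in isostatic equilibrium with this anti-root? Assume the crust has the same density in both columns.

4.57 km

Replacing a thickness d of crust by seawater at the top must be balanced by replacing crust with mantle at the base: d (ρ_c − ρ_w) = a (ρ_m − ρ_c).
d = a (ρ_m − ρ_c)/(ρ_c − ρ_w) = 11.5 km × 0.655/1.648 = 4.57 km.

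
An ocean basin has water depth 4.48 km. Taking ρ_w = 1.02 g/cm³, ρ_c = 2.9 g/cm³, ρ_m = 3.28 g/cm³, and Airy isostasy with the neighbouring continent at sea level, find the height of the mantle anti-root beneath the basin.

22.2 km

Equating mass per unit area of the two columns: replacing crust with seawater at the top is compensated by replacing crust with mantle at the base: d (ρ_c − ρ_w) = a (ρ_m − ρ_c).
a = d (ρ_c − ρ_w)/(ρ_m − ρ_c) = 4.48 km × 1.88/0.38 = 22.2 km.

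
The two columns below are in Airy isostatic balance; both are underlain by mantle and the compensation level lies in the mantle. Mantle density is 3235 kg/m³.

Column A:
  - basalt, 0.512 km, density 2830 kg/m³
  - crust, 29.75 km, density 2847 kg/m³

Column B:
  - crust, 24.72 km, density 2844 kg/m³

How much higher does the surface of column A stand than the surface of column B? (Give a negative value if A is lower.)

For any compensation level in the mantle, the mantle terms cancel and isostasy reduces to e = (Σt_A − Σt_B) − (Σ(ρt)_A − Σ(ρt)_B) / ρ_m.
Σt_A = 30.262 km; Σt_B = 24.72 km; Σ(ρt)_A = 86147.21; Σ(ρt)_B = 70303.68 (in km·kg/m³).
e = (30.262 − 24.72) − (86147.21 − 70303.68) / 3235 = 0.644 km.

0.644 km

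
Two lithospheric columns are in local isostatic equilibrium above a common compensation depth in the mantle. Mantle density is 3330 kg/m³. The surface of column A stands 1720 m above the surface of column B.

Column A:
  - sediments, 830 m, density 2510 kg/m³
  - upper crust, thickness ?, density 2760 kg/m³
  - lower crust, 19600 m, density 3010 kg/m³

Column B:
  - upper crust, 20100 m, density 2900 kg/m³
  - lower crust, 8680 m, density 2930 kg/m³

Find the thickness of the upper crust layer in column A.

Take the compensation level at the base of the deeper column (depth z_c below the surface of column A) and equate Σ ρ_i t_i down to z_c; mantle fills any gap and the z_c terms cancel.
Column A: 830×2510 + x×2760 + 19600×3010 + (z_c − 20430 − x)×3330
Column B: 1720×0 + 20100×2900 + 8680×2930 + (z_c − 1720 − 28780)×3330
The z_c×3330 term appears on both sides and cancels. Collect the known terms of each column as K = Σ(ρt)_known − 3330 × (depth of known layers): K_A = 61079300 − 3330×20430 = −6952600; K_B = 83722400 − 3330×(1720 + 28780) = −17842600.
Balance: K_A − x×(3330 − 2760) = K_B, so x = (K_A − K_B)/(3330 − 2760) = 10890000/570 = 19100 m.

19100 m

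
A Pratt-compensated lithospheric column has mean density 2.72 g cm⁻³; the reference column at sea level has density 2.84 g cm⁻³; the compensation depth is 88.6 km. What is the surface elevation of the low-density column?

3.91 km

ρ_ref D = ρ (D + h) → h = D (ρ_ref − ρ)/ρ.
h = 88.6 km × (2.84 − 2.72)/2.72 = 3.91 km.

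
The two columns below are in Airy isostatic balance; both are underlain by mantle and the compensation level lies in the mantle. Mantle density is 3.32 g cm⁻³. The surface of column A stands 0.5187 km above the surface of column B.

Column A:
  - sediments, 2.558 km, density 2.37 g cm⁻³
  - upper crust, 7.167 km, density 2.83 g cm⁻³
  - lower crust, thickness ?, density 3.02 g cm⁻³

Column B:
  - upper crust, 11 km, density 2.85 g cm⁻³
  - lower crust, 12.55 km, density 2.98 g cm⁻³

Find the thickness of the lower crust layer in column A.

17.4 km

Take the compensation level at the base of the deeper column (depth z_c below the surface of column A) and equate Σ ρ_i t_i down to z_c; mantle fills any gap and the z_c terms cancel.
Column A: 2.558×2.37 + 7.167×2.83 + x×3.02 + (z_c − 9.725 − x)×3.32
Column B: 0.5187×0 + 11×2.85 + 12.55×2.98 + (z_c − 0.5187 − 23.55)×3.32
The z_c×3.32 term appears on both sides and cancels. Collect the known terms of each column as K = Σ(ρt)_known − 3.32 × (depth of known layers): K_A = 26.34507 − 3.32×9.725 = −5.94193; K_B = 68.749 − 3.32×(0.5187 + 23.55) = −11.159084.
Balance: K_A − x×(3.32 − 3.02) = K_B, so x = (K_A − K_B)/(3.32 − 3.02) = 5.21715/0.3 = 17.4 km.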